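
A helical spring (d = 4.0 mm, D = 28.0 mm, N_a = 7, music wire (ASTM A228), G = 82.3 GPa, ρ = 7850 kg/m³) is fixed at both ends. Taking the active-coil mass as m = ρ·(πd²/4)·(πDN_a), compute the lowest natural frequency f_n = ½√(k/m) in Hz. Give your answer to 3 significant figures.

266 Hz

k = Gd⁴/(8D³N_a) = (82.3×10³)(4.0⁴)/(8·28.0³·7) = 17.139 N/mm = 17139 N/m
Wire length L = πDN_a = π·28.0·7 = 615.75 mm
m = ρ·(πd²/4)·L = 7850 × 12.566×10⁻⁶ m² × 0.61575 m = 0.060741 kg
f_n = ½√(k/m) = 0.5·√(17139/0.060741) = 0.5·√(2.8216e+05) = 265.59 Hz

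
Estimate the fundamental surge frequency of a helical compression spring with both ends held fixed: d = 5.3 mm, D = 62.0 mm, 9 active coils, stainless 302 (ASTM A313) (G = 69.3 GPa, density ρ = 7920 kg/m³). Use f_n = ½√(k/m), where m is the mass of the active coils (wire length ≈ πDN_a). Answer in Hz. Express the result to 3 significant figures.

51.0 Hz

k = Gd⁴/(8D³N_a) = (69.3×10³)(5.3⁴)/(8·62.0³·9) = 3.1866 N/mm = 3186.6 N/m
Wire length L = πDN_a = π·62.0·9 = 1753 mm
m = ρ·(πd²/4)·L = 7920 × 22.062×10⁻⁶ m² × 1.753 m = 0.3063 kg
f_n = ½√(k/m) = 0.5·√(3186.6/0.3063) = 0.5·√(10403) = 50.999 Hz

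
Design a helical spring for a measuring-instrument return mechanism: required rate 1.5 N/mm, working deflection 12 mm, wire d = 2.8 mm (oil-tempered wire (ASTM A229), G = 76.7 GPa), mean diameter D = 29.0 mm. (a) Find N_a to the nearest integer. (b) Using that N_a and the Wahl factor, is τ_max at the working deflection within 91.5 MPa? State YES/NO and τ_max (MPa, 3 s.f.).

N_a = Gd⁴/(8D³k) = (76.7×10³)(2.8⁴)/(8·29.0³·1.5) = 16.11 → N_a = 16
Actual rate k = Gd⁴/(8D³·16) = 1.5102 N/mm
Working load F = kδ = 1.5102·12 = 18.122 N
C = 29.0/2.8 = 10.3571; K_W = (4C−1)/(4C−4)+0.615/C = 1.1395
τ_max = K_W·8FD/(πd³) = 1.1395·60.963 = 69.47 MPa
τ_max ≤ 91.5 MPa → acceptable

(a) 16 coils; (b) YES, τ_max = 69.5 MPa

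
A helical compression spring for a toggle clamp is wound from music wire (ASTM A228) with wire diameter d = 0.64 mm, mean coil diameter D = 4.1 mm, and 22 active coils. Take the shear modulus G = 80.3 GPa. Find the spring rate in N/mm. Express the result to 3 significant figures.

1.11 N/mm

k = Gd⁴/(8D³N_a) = (80.3×10³ × 0.64⁴) / (8 × 4.1³ × 22)
  = 13472.1 / 12130.1 = 1.1106 N/mm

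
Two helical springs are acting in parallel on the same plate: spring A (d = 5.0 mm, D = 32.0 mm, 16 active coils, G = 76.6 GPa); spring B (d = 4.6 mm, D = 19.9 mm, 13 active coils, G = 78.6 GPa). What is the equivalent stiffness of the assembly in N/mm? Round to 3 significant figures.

k_A = Gd⁴/(8D³N_a) = (76.6×10³)(5.0⁴)/(8·32.0³·16) = 11.414 N/mm
k_B = Gd⁴/(8D³N_a) = (78.6×10³)(4.6⁴)/(8·19.9³·13) = 42.94 N/mm
Parallel: k_eq = 11.414 + 42.94 = 54.354 N/mm

54.4 N/mm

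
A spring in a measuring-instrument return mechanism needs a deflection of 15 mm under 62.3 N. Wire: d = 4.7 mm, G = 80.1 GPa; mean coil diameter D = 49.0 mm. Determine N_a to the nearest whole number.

10

Required rate k = F/δ = 62.3/15 = 4.1533 N/mm
N_a = Gd⁴/(8D³k) = (80.1×10³ × 4.7⁴)/(8 × 49.0³ × 4.1533)
    = 3.90862e+07 / 3.90908e+06 = 9.999 → 10 coils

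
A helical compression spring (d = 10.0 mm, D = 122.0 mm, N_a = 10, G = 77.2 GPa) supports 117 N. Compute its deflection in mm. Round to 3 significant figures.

k = Gd⁴/(8D³N_a) = (77.2×10³)(10.0⁴)/(8·122.0³·10) = 5.3143 N/mm
δ = F/k = 117 / 5.3143 = 22.016 mm

22.0 mm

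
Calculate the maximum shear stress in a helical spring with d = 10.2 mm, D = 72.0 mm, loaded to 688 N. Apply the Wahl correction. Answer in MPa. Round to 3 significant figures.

Spring index C = D/d = 72.0/10.2 = 7.0588
K_W = (4C−1)/(4C−4) + 0.615/C = 27.235/24.235 + 0.0871 = 1.2109
τ₀ = 8FD/(πd³) = 8·688·72.0/(π·10.2³) = 396288/3333.9 = 118.87 MPa
τ_max = K·τ₀ = 1.2109 × 118.87 = 143.94 MPa

144 MPa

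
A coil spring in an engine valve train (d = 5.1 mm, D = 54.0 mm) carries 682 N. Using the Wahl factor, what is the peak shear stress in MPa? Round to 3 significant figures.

Spring index C = D/d = 54.0/5.1 = 10.5882
K_W = (4C−1)/(4C−4) + 0.615/C = 41.353/38.353 + 0.0581 = 1.1363
τ₀ = 8FD/(πd³) = 8·682·54.0/(π·5.1³) = 294624/416.74 = 706.98 MPa
τ_max = K·τ₀ = 1.1363 × 706.98 = 803.35 MPa

803 MPa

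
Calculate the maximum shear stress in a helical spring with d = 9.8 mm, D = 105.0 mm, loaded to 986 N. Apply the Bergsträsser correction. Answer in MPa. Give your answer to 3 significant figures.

315 MPa

Spring index C = D/d = 105.0/9.8 = 10.7143
K_B = (4C+2)/(4C−3) = 44.857/39.857 = 1.1254
τ₀ = 8FD/(πd³) = 8·986·105.0/(π·9.8³) = 828240/2956.8 = 280.11 MPa
τ_max = K·τ₀ = 1.1254 × 280.11 = 315.25 MPa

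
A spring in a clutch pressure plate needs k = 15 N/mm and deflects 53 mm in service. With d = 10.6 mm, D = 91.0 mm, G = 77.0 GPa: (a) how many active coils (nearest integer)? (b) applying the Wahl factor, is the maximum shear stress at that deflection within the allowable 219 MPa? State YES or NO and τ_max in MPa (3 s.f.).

(a) 11 coils; (b) YES, τ_max = 177 MPa

N_a = Gd⁴/(8D³k) = (77.0×10³)(10.6⁴)/(8·91.0³·15) = 10.75 → N_a = 11
Actual rate k = Gd⁴/(8D³·11) = 14.659 N/mm
Working load F = kδ = 14.659·53 = 776.93 N
C = 91.0/10.6 = 8.5849; K_W = (4C−1)/(4C−4)+0.615/C = 1.1705
τ_max = K_W·8FD/(πd³) = 1.1705·151.16 = 176.94 MPa
τ_max ≤ 219 MPa → acceptable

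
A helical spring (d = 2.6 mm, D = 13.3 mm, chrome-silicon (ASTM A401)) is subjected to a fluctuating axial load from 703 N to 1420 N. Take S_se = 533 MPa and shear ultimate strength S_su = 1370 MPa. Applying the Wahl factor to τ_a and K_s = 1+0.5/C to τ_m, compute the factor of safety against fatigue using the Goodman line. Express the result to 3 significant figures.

0.301

C = D/d = 13.3/2.6 = 5.1154; K_W = (4C−1)/(4C−4)+0.615/C = 1.3025; K_s = 1+0.5/C = 1.0977
F_a = (F_max−F_min)/2 = 358.5 N; F_m = (F_max+F_min)/2 = 1061.5 N
τ_a = K_W·8F_aD/(πd³) = 1.3025 × 690.81 = 899.76 MPa
τ_m = K_s·8F_mD/(πd³) = 1.0977 × 2045.5 = 2245.4 MPa
Goodman: 1/n_f = τ_a/S_se + τ_m/S_su = 899.76/533 + 2245.4/1370 = 1.68811 + 1.63898 = 3.3271
n_f = 1/3.3271 = 0.3006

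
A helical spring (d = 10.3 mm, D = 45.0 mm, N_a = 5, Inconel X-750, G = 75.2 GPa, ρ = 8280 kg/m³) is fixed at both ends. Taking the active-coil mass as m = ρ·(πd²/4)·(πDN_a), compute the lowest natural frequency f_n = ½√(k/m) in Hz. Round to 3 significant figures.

345 Hz

k = Gd⁴/(8D³N_a) = (75.2×10³)(10.3⁴)/(8·45.0³·5) = 232.2 N/mm = 2.322e+05 N/m
Wire length L = πDN_a = π·45.0·5 = 706.86 mm
m = ρ·(πd²/4)·L = 8280 × 83.323×10⁻⁶ m² × 0.70686 m = 0.48767 kg
f_n = ½√(k/m) = 0.5·√(2.322e+05/0.48767) = 0.5·√(4.7615e+05) = 345.02 Hz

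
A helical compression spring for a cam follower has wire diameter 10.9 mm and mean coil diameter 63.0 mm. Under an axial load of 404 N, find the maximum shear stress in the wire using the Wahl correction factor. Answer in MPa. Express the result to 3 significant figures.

Spring index C = D/d = 63.0/10.9 = 5.7798
K_W = (4C−1)/(4C−4) + 0.615/C = 22.119/19.119 + 0.1064 = 1.2633
τ₀ = 8FD/(πd³) = 8·404·63.0/(π·10.9³) = 203616/4068.5 = 50.048 MPa
τ_max = K·τ₀ = 1.2633 × 50.048 = 63.226 MPa

63.2 MPa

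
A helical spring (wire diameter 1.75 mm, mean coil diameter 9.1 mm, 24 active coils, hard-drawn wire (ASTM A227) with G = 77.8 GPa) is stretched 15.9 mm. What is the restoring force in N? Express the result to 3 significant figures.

80.2 N

k = Gd⁴/(8D³N_a) = (77.8×10³)(1.75⁴)/(8·9.1³·24) = 5.0432 N/mm
F = k·δ = 5.0432 × 15.9 = 80.187 N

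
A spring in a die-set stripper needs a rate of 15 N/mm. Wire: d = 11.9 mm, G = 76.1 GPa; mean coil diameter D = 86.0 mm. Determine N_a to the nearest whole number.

20

N_a = Gd⁴/(8D³k) = (76.1×10³ × 11.9⁴)/(8 × 86.0³ × 15)
    = 1.52606e+09 / 7.63267e+07 = 19.99 → 20 coils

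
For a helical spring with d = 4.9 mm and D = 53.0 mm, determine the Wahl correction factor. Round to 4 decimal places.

1.1333

C = D/d = 53.0/4.9 = 10.8163
K_W = (4C−1)/(4C−4) + 0.615/C = 42.265/39.265 + 0.0569 = 1.1333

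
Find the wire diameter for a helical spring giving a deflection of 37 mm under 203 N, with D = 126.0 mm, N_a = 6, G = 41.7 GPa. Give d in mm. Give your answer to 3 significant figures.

Required rate k = F/δ = 203/37 = 5.4865 N/mm
d = (8D³N_a·k / G)^(1/4) = (8·126.0³·6·5.4865 / (41.7×10³))^0.25
  = (12633)^0.25 = 10.6018 mm

10.6 mm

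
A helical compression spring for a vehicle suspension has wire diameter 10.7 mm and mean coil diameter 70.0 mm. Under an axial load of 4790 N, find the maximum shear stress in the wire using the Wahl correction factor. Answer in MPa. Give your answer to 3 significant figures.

Spring index C = D/d = 70.0/10.7 = 6.5421
K_W = (4C−1)/(4C−4) + 0.615/C = 25.168/22.168 + 0.0940 = 1.2293
τ₀ = 8FD/(πd³) = 8·4790·70.0/(π·10.7³) = 2.6824e+06/3848.6 = 696.98 MPa
τ_max = K·τ₀ = 1.2293 × 696.98 = 856.83 MPa

857 MPa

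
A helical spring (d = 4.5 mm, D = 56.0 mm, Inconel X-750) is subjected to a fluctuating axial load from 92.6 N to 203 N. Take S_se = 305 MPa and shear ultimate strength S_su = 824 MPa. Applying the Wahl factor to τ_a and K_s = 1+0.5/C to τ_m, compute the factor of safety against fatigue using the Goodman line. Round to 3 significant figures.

1.65

C = D/d = 56.0/4.5 = 12.4444; K_W = (4C−1)/(4C−4)+0.615/C = 1.1150; K_s = 1+0.5/C = 1.0402
F_a = (F_max−F_min)/2 = 55.2 N; F_m = (F_max+F_min)/2 = 147.8 N
τ_a = K_W·8F_aD/(πd³) = 1.1150 × 86.383 = 96.313 MPa
τ_m = K_s·8F_mD/(πd³) = 1.0402 × 231.29 = 240.59 MPa
Goodman: 1/n_f = τ_a/S_se + τ_m/S_su = 96.313/305 + 240.59/824 = 0.31578 + 0.29198 = 0.60776
n_f = 1/0.60776 = 1.645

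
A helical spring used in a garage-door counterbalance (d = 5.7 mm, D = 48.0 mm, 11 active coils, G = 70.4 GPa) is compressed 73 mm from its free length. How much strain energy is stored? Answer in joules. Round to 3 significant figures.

k = Gd⁴/(8D³N_a) = (70.4×10³)(5.7⁴)/(8·48.0³·11) = 7.636 N/mm
U = ½kδ² = 0.5 × 7.636 × 73² = 20346 N·mm = 20.346 J

20.3 J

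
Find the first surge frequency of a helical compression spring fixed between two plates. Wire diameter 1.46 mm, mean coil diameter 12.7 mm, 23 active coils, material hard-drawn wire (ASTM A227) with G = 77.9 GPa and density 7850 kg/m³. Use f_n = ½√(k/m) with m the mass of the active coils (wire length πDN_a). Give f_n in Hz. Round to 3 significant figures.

140 Hz

k = Gd⁴/(8D³N_a) = (77.9×10³)(1.46⁴)/(8·12.7³·23) = 0.93912 N/mm = 939.12 N/m
Wire length L = πDN_a = π·12.7·23 = 917.66 mm
m = ρ·(πd²/4)·L = 7850 × 1.6742×10⁻⁶ m² × 0.91766 m = 0.01206 kg
f_n = ½√(k/m) = 0.5·√(939.12/0.01206) = 0.5·√(77871) = 139.53 Hz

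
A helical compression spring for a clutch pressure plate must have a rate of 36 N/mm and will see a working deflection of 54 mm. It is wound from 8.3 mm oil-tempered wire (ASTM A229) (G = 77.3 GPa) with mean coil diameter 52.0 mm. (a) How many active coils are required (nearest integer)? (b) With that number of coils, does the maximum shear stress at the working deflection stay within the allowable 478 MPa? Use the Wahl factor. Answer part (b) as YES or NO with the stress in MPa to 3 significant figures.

N_a = Gd⁴/(8D³k) = (77.3×10³)(8.3⁴)/(8·52.0³·36) = 9.059 → N_a = 9
Actual rate k = Gd⁴/(8D³·9) = 36.237 N/mm
Working load F = kδ = 36.237·54 = 1956.8 N
C = 52.0/8.3 = 6.2651; K_W = (4C−1)/(4C−4)+0.615/C = 1.2406
τ_max = K_W·8FD/(πd³) = 1.2406·453.16 = 562.2 MPa
τ_max > 478 MPa → exceeds allowable

(a) 9 coils; (b) NO, τ_max = 562 MPa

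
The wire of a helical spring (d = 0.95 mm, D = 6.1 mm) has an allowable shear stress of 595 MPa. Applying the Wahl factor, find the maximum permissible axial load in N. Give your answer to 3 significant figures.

C = D/d = 6.1/0.95 = 6.4211
K_W = (4C−1)/(4C−4) + 0.615/C = 24.684/21.684 + 0.0958 = 1.2341
τ_max = K·8FD/(πd³) → F_max = τ_allow·πd³/(8DK)
F_max = 595·π·0.95³/(8·6.1·1.2341) = 1602.6/60.225 = 26.611 N

26.6 N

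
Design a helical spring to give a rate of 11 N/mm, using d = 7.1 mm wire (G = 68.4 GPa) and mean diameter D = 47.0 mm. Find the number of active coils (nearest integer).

19

N_a = Gd⁴/(8D³k) = (68.4×10³ × 7.1⁴)/(8 × 47.0³ × 11)
    = 1.73816e+08 / 9.13642e+06 = 19.02 → 19 coils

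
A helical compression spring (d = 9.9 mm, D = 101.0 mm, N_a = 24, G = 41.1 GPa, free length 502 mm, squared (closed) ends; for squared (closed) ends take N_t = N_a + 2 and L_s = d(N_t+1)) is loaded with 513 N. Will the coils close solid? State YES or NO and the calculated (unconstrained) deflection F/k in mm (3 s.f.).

YES, δ = 257 mm

k = Gd⁴/(8D³N_a) = (41.1×10³)(9.9⁴)/(8·101.0³·24) = 1.9958 N/mm
N_t = 26; L_s = 9.9·27 = 267.3 mm; δ_solid = L₀ − L_s = 502 − 267.3 = 234.7 mm
δ = F/k = 513/1.9958 = 257.04 mm
δ ≥ δ_solid → spring goes solid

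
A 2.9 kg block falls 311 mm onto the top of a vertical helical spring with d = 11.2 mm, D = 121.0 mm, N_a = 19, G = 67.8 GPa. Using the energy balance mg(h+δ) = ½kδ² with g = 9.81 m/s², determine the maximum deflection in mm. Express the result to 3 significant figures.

74.4 mm

k = Gd⁴/(8D³N_a) = (67.8×10³)(11.2⁴)/(8·121.0³·19) = 3.9619 N/mm
W = mg = 2.9 × 9.81 = 28.449 N
½kδ² − Wδ − Wh = 0 → δ = (W + √(W² + 2kWh))/k
δ = (28.449 + √(809.35 + 70106.7))/3.9619 = (28.449 + 266.3)/3.9619 = 74.396 mm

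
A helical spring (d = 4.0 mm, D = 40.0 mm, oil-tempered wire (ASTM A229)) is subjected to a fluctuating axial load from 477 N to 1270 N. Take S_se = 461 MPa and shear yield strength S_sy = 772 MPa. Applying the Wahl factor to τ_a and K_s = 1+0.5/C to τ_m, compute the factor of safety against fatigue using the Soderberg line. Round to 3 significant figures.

0.289

C = D/d = 40.0/4.0 = 10.0000; K_W = (4C−1)/(4C−4)+0.615/C = 1.1448; K_s = 1+0.5/C = 1.0500
F_a = (F_max−F_min)/2 = 396.5 N; F_m = (F_max+F_min)/2 = 873.5 N
τ_a = K_W·8F_aD/(πd³) = 1.1448 × 631.05 = 722.45 MPa
τ_m = K_s·8F_mD/(πd³) = 1.0500 × 1390.2 = 1459.7 MPa
Soderberg: 1/n_f = τ_a/S_se + τ_m/S_sy = 722.45/461 + 1459.7/772 = 1.56713 + 1.89084 = 3.458
n_f = 1/3.458 = 0.2892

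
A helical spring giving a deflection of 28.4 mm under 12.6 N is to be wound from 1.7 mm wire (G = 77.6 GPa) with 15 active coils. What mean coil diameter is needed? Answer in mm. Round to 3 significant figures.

23.0 mm

Required rate k = F/δ = 12.6/28.4 = 0.44366 N/mm
D = (Gd⁴/(8N_a·k))^(1/3) = (77.6×10³·1.7⁴/(8·15·0.44366))^(1/3)
  = (12173.7)^(1/3) = 23.0042 mm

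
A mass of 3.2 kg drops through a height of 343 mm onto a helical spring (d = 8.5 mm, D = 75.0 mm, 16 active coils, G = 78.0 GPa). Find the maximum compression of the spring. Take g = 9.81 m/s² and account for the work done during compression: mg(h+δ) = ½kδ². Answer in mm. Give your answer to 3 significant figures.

k = Gd⁴/(8D³N_a) = (78.0×10³)(8.5⁴)/(8·75.0³·16) = 7.5401 N/mm
W = mg = 3.2 × 9.81 = 31.392 N
½kδ² − Wδ − Wh = 0 → δ = (W + √(W² + 2kWh))/k
δ = (31.392 + √(985.46 + 162375))/7.5401 = (31.392 + 404.18)/7.5401 = 57.767 mm

57.8 mm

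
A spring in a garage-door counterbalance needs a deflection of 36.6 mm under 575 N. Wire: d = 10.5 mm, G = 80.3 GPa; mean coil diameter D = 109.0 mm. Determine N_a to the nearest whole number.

6

Required rate k = F/δ = 575/36.6 = 15.71 N/mm
N_a = Gd⁴/(8D³k) = (80.3×10³ × 10.5⁴)/(8 × 109.0³ × 15.71)
    = 9.76052e+08 / 1.62763e+08 = 5.997 → 6 coils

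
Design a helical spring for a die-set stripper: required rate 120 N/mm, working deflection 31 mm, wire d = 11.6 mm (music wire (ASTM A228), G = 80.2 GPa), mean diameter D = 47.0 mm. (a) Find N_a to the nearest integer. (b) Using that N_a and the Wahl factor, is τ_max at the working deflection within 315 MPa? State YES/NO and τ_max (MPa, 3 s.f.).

N_a = Gd⁴/(8D³k) = (80.2×10³)(11.6⁴)/(8·47.0³·120) = 14.57 → N_a = 15
Actual rate k = Gd⁴/(8D³·15) = 116.56 N/mm
Working load F = kδ = 116.56·31 = 3613.2 N
C = 47.0/11.6 = 4.0517; K_W = (4C−1)/(4C−4)+0.615/C = 1.3975
τ_max = K_W·8FD/(πd³) = 1.3975·277.05 = 387.19 MPa
τ_max > 315 MPa → exceeds allowable

(a) 15 coils; (b) NO, τ_max = 387 MPa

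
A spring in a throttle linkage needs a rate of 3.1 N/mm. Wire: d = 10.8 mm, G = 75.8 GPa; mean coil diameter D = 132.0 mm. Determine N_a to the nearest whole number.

N_a = Gd⁴/(8D³k) = (75.8×10³ × 10.8⁴)/(8 × 132.0³ × 3.1)
    = 1.03125e+09 / 5.70392e+07 = 18.08 → 18 coils

18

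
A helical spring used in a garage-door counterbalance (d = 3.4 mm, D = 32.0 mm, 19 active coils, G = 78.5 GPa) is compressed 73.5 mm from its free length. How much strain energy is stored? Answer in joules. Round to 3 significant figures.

k = Gd⁴/(8D³N_a) = (78.5×10³)(3.4⁴)/(8·32.0³·19) = 2.1062 N/mm
U = ½kδ² = 0.5 × 2.1062 × 73.5² = 5689 N·mm = 5.689 J

5.69 J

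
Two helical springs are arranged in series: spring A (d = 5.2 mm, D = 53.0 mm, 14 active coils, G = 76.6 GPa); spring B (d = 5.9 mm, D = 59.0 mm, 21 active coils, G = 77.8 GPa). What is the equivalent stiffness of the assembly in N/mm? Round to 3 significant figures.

1.51 N/mm

k_A = Gd⁴/(8D³N_a) = (76.6×10³)(5.2⁴)/(8·53.0³·14) = 3.3589 N/mm
k_B = Gd⁴/(8D³N_a) = (77.8×10³)(5.9⁴)/(8·59.0³·21) = 2.7323 N/mm
Series: 1/k_eq = 1/3.3589 + 1/2.7323 = 0.66371; k_eq = 1.5067 N/mm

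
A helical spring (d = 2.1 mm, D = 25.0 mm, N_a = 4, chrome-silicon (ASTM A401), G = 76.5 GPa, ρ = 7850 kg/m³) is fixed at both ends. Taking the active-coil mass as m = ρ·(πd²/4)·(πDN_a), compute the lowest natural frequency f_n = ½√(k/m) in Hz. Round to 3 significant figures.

k = Gd⁴/(8D³N_a) = (76.5×10³)(2.1⁴)/(8·25.0³·4) = 2.9756 N/mm = 2975.6 N/m
Wire length L = πDN_a = π·25.0·4 = 314.16 mm
m = ρ·(πd²/4)·L = 7850 × 3.4636×10⁻⁶ m² × 0.31416 m = 0.0085418 kg
f_n = ½√(k/m) = 0.5·√(2975.6/0.0085418) = 0.5·√(3.4835e+05) = 295.11 Hz

295 Hz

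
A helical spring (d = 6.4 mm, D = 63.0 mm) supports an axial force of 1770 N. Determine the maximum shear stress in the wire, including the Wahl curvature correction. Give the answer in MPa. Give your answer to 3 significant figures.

1240 MPa

Spring index C = D/d = 63.0/6.4 = 9.8438
K_W = (4C−1)/(4C−4) + 0.615/C = 38.375/35.375 + 0.0625 = 1.1473
τ₀ = 8FD/(πd³) = 8·1770·63.0/(π·6.4³) = 892080/823.55 = 1083.2 MPa
τ_max = K·τ₀ = 1.1473 × 1083.2 = 1242.8 MPa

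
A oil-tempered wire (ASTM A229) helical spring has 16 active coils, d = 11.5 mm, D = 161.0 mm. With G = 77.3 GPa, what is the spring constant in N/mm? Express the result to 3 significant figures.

k = Gd⁴/(8D³N_a) = (77.3×10³ × 11.5⁴) / (8 × 161.0³ × 16)
  = 1.35198e+09 / 5.3418e+08 = 2.5309 N/mm

2.53 N/mm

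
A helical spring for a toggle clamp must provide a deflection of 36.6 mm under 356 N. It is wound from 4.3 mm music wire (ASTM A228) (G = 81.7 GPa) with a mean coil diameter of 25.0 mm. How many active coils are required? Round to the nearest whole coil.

Required rate k = F/δ = 356/36.6 = 9.7268 N/mm
N_a = Gd⁴/(8D³k) = (81.7×10³ × 4.3⁴)/(8 × 25.0³ × 9.7268)
    = 2.79316e+07 / 1.21585e+06 = 22.97 → 23 coils

23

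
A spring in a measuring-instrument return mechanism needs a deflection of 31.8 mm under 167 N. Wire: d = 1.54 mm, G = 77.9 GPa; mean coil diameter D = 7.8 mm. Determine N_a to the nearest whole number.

Required rate k = F/δ = 167/31.8 = 5.2516 N/mm
N_a = Gd⁴/(8D³k) = (77.9×10³ × 1.54⁴)/(8 × 7.8³ × 5.2516)
    = 438148 / 19937.2 = 21.98 → 22 coils

22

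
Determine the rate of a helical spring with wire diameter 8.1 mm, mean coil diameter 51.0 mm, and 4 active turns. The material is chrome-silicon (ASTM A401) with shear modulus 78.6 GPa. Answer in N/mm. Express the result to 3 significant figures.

k = Gd⁴/(8D³N_a) = (78.6×10³ × 8.1⁴) / (8 × 51.0³ × 4)
  = 3.38347e+08 / 4.24483e+06 = 79.708 N/mm

79.7 N/mm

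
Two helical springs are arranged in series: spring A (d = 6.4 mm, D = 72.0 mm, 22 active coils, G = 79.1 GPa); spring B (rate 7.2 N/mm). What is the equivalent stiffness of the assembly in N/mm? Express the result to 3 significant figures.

1.58 N/mm

k_A = Gd⁴/(8D³N_a) = (79.1×10³)(6.4⁴)/(8·72.0³·22) = 2.0202 N/mm
Series: 1/k_eq = 1/2.0202 + 1/7.2 = 0.6339; k_eq = 1.5775 N/mm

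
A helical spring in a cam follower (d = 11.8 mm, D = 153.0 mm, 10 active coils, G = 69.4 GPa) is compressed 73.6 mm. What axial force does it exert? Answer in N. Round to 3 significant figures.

k = Gd⁴/(8D³N_a) = (69.4×10³)(11.8⁴)/(8·153.0³·10) = 4.6959 N/mm
F = k·δ = 4.6959 × 73.6 = 345.62 N

346 N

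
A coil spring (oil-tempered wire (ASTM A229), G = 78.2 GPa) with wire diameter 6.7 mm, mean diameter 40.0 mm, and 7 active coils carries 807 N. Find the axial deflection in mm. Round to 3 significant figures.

18.4 mm

k = Gd⁴/(8D³N_a) = (78.2×10³)(6.7⁴)/(8·40.0³·7) = 43.968 N/mm
δ = F/k = 807 / 43.968 = 18.354 mm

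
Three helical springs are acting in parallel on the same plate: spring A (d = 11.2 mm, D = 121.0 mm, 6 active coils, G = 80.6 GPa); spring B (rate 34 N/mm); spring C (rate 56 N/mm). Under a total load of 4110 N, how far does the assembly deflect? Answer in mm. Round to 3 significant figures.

k_A = Gd⁴/(8D³N_a) = (80.6×10³)(11.2⁴)/(8·121.0³·6) = 14.915 N/mm
Parallel: k_eq = 14.915 + 34 + 56 = 104.91 N/mm
δ = F/k_eq = 4110/104.91 = 39.175 mm

39.2 mm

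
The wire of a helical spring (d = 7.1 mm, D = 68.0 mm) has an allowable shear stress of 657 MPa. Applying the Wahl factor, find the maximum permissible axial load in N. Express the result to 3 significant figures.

C = D/d = 68.0/7.1 = 9.5775
K_W = (4C−1)/(4C−4) + 0.615/C = 37.310/34.310 + 0.0642 = 1.1517
τ_max = K·8FD/(πd³) → F_max = τ_allow·πd³/(8DK)
F_max = 657·π·7.1³/(8·68.0·1.1517) = 7.3874e+05/626.5 = 1179.2 N

1180 N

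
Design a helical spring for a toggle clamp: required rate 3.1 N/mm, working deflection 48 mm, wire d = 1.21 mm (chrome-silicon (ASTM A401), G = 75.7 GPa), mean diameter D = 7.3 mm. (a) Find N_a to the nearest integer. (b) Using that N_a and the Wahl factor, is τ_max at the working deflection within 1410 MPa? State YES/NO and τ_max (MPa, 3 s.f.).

N_a = Gd⁴/(8D³k) = (75.7×10³)(1.21⁴)/(8·7.3³·3.1) = 16.82 → N_a = 17
Actual rate k = Gd⁴/(8D³·17) = 3.0671 N/mm
Working load F = kδ = 3.0671·48 = 147.22 N
C = 7.3/1.21 = 6.0331; K_W = (4C−1)/(4C−4)+0.615/C = 1.2510
τ_max = K_W·8FD/(πd³) = 1.2510·1544.8 = 1932.5 MPa
τ_max > 1410 MPa → exceeds allowable

(a) 17 coils; (b) NO, τ_max = 1930 MPa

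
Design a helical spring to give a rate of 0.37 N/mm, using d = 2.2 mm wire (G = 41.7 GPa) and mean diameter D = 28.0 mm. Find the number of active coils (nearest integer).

15

N_a = Gd⁴/(8D³k) = (41.7×10³ × 2.2⁴)/(8 × 28.0³ × 0.37)
    = 976848 / 64977.9 = 15.03 → 15 coils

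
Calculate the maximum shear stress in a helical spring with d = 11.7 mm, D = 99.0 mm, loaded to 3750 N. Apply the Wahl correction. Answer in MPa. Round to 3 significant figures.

693 MPa

Spring index C = D/d = 99.0/11.7 = 8.4615
K_W = (4C−1)/(4C−4) + 0.615/C = 32.846/29.846 + 0.0727 = 1.1732
τ₀ = 8FD/(πd³) = 8·3750·99.0/(π·11.7³) = 2.97e+06/5031.6 = 590.27 MPa
τ_max = K·τ₀ = 1.1732 × 590.27 = 692.5 MPa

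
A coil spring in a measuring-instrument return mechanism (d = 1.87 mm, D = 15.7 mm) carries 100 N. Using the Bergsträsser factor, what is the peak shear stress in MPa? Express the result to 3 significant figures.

711 MPa

Spring index C = D/d = 15.7/1.87 = 8.3957
K_B = (4C+2)/(4C−3) = 35.583/30.583 = 1.1635
τ₀ = 8FD/(πd³) = 8·100·15.7/(π·1.87³) = 12560/20.544 = 611.39 MPa
τ_max = K·τ₀ = 1.1635 × 611.39 = 711.34 MPa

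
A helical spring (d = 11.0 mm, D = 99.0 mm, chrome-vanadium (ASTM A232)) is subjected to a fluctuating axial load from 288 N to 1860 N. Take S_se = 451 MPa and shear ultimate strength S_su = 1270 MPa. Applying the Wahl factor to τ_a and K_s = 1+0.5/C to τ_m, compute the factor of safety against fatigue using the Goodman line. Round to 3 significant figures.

C = D/d = 99.0/11.0 = 9.0000; K_W = (4C−1)/(4C−4)+0.615/C = 1.1621; K_s = 1+0.5/C = 1.0556
F_a = (F_max−F_min)/2 = 786 N; F_m = (F_max+F_min)/2 = 1074 N
τ_a = K_W·8F_aD/(πd³) = 1.1621 × 148.87 = 173 MPa
τ_m = K_s·8F_mD/(πd³) = 1.0556 × 203.42 = 214.73 MPa
Goodman: 1/n_f = τ_a/S_se + τ_m/S_su = 173/451 + 214.73/1270 = 0.38360 + 0.16907 = 0.55268
n_f = 1/0.55268 = 1.809

1.81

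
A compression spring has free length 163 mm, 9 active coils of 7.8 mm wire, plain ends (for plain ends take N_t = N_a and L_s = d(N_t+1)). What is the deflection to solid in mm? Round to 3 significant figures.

N_t = 9; L_s = 7.8·10 = 78 mm
δ_solid = L₀ − L_s = 163 − 78 = 85 mm

85.0 mm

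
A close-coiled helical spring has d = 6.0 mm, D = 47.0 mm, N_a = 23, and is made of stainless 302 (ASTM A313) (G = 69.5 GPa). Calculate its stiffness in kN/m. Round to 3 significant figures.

4.71 kN/m

k = Gd⁴/(8D³N_a) = (69.5×10³ × 6.0⁴) / (8 × 47.0³ × 23)
  = 9.0072e+07 / 1.91034e+07 = 4.715 N/mm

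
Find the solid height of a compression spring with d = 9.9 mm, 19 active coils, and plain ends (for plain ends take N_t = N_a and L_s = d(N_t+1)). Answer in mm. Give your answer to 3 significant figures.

198 mm

plain ends: N_t = N_a = 19
L_s = d·(N_t+1) = 9.9 × 20 = 198 mm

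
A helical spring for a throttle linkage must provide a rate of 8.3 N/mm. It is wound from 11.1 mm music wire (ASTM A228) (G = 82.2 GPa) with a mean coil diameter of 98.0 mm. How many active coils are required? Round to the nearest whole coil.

N_a = Gd⁴/(8D³k) = (82.2×10³ × 11.1⁴)/(8 × 98.0³ × 8.3)
    = 1.24785e+09 / 6.24951e+07 = 19.97 → 20 coils

20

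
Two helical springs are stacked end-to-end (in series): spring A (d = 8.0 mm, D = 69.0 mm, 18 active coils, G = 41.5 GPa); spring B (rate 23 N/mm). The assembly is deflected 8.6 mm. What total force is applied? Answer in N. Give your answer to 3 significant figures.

k_A = Gd⁴/(8D³N_a) = (41.5×10³)(8.0⁴)/(8·69.0³·18) = 3.5933 N/mm
Series: 1/k_eq = 1/3.5933 + 1/23 = 0.32177; k_eq = 3.1078 N/mm
F = k_eq·δ = 3.1078·8.6 = 26.727 N

26.7 N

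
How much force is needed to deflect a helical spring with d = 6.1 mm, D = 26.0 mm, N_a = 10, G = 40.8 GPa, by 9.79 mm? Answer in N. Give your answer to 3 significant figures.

k = Gd⁴/(8D³N_a) = (40.8×10³)(6.1⁴)/(8·26.0³·10) = 40.176 N/mm
F = k·δ = 40.176 × 9.79 = 393.33 N

393 N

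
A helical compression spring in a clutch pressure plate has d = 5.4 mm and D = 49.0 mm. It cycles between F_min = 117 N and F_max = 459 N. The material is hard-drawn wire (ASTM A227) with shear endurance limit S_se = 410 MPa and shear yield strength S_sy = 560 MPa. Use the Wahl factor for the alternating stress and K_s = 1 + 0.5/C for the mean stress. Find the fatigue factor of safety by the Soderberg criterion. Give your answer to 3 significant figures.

C = D/d = 49.0/5.4 = 9.0741; K_W = (4C−1)/(4C−4)+0.615/C = 1.1607; K_s = 1+0.5/C = 1.0551
F_a = (F_max−F_min)/2 = 171 N; F_m = (F_max+F_min)/2 = 288 N
τ_a = K_W·8F_aD/(πd³) = 1.1607 × 135.5 = 157.27 MPa
τ_m = K_s·8F_mD/(πd³) = 1.0551 × 228.22 = 240.79 MPa
Soderberg: 1/n_f = τ_a/S_se + τ_m/S_sy = 157.27/410 + 240.79/560 = 0.38360 + 0.42999 = 0.81358
n_f = 1/0.81358 = 1.229

1.23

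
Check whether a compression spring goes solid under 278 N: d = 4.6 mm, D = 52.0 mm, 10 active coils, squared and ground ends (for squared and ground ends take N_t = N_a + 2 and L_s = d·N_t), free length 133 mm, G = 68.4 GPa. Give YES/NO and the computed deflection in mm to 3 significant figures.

k = Gd⁴/(8D³N_a) = (68.4×10³)(4.6⁴)/(8·52.0³·10) = 2.7226 N/mm
N_t = 12; L_s = 4.6·12 = 55.2 mm; δ_solid = L₀ − L_s = 133 − 55.2 = 77.8 mm
δ = F/k = 278/2.7226 = 102.11 mm
δ ≥ δ_solid → spring goes solid

YES, δ = 102 mm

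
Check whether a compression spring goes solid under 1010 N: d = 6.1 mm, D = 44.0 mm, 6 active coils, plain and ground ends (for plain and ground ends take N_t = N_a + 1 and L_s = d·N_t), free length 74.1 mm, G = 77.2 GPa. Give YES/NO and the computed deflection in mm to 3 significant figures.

YES, δ = 38.6 mm

k = Gd⁴/(8D³N_a) = (77.2×10³)(6.1⁴)/(8·44.0³·6) = 26.142 N/mm
N_t = 7; L_s = 6.1·7 = 42.7 mm; δ_solid = L₀ − L_s = 74.1 − 42.7 = 31.4 mm
δ = F/k = 1010/26.142 = 38.635 mm
δ ≥ δ_solid → spring goes solid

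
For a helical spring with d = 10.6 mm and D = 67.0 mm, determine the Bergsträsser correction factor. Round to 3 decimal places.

1.224

C = D/d = 67.0/10.6 = 6.3208
K_B = (4C+2)/(4C−3) = 27.283/22.283 = 1.2244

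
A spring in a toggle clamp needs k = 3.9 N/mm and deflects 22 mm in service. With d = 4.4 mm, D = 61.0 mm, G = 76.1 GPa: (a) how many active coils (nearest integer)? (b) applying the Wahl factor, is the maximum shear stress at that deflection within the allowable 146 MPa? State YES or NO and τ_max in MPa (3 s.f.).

(a) 4 coils; (b) NO, τ_max = 174 MPa

N_a = Gd⁴/(8D³k) = (76.1×10³)(4.4⁴)/(8·61.0³·3.9) = 4.028 → N_a = 4
Actual rate k = Gd⁴/(8D³·4) = 3.927 N/mm
Working load F = kδ = 3.927·22 = 86.393 N
C = 61.0/4.4 = 13.8636; K_W = (4C−1)/(4C−4)+0.615/C = 1.1027
τ_max = K_W·8FD/(πd³) = 1.1027·157.54 = 173.71 MPa
τ_max > 146 MPa → exceeds allowable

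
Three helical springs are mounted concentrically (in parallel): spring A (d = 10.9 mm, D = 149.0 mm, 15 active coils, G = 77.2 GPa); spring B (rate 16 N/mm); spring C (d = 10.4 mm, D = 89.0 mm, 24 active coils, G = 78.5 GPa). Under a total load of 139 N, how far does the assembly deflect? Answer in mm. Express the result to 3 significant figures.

5.44 mm

k_A = Gd⁴/(8D³N_a) = (77.2×10³)(10.9⁴)/(8·149.0³·15) = 2.7453 N/mm
k_C = Gd⁴/(8D³N_a) = (78.5×10³)(10.4⁴)/(8·89.0³·24) = 6.7847 N/mm
Parallel: k_eq = 2.7453 + 16 + 6.7847 = 25.53 N/mm
δ = F/k_eq = 139/25.53 = 5.4446 mm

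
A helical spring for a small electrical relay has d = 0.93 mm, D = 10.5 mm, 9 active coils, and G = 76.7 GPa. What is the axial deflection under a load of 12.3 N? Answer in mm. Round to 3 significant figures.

k = Gd⁴/(8D³N_a) = (76.7×10³)(0.93⁴)/(8·10.5³·9) = 0.68838 N/mm
δ = F/k = 12.3 / 0.68838 = 17.868 mm

17.9 mm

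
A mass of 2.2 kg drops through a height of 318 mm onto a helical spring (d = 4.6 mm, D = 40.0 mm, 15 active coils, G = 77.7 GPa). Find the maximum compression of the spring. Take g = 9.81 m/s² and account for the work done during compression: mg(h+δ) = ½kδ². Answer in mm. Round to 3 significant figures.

k = Gd⁴/(8D³N_a) = (77.7×10³)(4.6⁴)/(8·40.0³·15) = 4.5299 N/mm
W = mg = 2.2 × 9.81 = 21.582 N
½kδ² − Wδ − Wh = 0 → δ = (W + √(W² + 2kWh))/k
δ = (21.582 + √(465.78 + 62178.5))/4.5299 = (21.582 + 250.29)/4.5299 = 60.016 mm

60.0 mm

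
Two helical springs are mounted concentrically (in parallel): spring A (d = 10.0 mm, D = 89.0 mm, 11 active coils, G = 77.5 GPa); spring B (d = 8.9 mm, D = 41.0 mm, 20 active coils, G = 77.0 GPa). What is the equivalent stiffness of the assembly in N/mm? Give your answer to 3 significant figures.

56.3 N/mm

k_A = Gd⁴/(8D³N_a) = (77.5×10³)(10.0⁴)/(8·89.0³·11) = 12.492 N/mm
k_B = Gd⁴/(8D³N_a) = (77.0×10³)(8.9⁴)/(8·41.0³·20) = 43.811 N/mm
Parallel: k_eq = 12.492 + 43.811 = 56.303 N/mm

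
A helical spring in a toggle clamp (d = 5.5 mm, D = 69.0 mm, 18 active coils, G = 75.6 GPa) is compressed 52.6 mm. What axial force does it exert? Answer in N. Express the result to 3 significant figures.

k = Gd⁴/(8D³N_a) = (75.6×10³)(5.5⁴)/(8·69.0³·18) = 1.4624 N/mm
F = k·δ = 1.4624 × 52.6 = 76.922 N

76.9 N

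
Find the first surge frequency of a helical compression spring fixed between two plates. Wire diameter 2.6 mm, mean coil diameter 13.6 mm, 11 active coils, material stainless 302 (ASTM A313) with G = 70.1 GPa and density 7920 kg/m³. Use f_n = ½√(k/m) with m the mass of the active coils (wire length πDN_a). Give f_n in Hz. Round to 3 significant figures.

k = Gd⁴/(8D³N_a) = (70.1×10³)(2.6⁴)/(8·13.6³·11) = 14.471 N/mm = 14471 N/m
Wire length L = πDN_a = π·13.6·11 = 469.98 mm
m = ρ·(πd²/4)·L = 7920 × 5.3093×10⁻⁶ m² × 0.46998 m = 0.019763 kg
f_n = ½√(k/m) = 0.5·√(14471/0.019763) = 0.5·√(7.3227e+05) = 427.86 Hz

428 Hz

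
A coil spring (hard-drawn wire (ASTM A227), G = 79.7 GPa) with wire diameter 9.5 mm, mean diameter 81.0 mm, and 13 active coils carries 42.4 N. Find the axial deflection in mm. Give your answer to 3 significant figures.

k = Gd⁴/(8D³N_a) = (79.7×10³)(9.5⁴)/(8·81.0³·13) = 11.745 N/mm
δ = F/k = 42.4 / 11.745 = 3.61 mm

3.61 mm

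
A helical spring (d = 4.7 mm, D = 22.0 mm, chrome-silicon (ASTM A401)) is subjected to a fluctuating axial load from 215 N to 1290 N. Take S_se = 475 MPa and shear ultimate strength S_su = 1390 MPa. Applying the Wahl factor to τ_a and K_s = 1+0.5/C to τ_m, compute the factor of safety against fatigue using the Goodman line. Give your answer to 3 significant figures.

C = D/d = 22.0/4.7 = 4.6809; K_W = (4C−1)/(4C−4)+0.615/C = 1.3351; K_s = 1+0.5/C = 1.1068
F_a = (F_max−F_min)/2 = 537.5 N; F_m = (F_max+F_min)/2 = 752.5 N
τ_a = K_W·8F_aD/(πd³) = 1.3351 × 290.03 = 387.24 MPa
τ_m = K_s·8F_mD/(πd³) = 1.1068 × 406.05 = 449.42 MPa
Goodman: 1/n_f = τ_a/S_se + τ_m/S_su = 387.24/475 + 449.42/1390 = 0.81523 + 0.32332 = 1.1386
n_f = 1/1.1386 = 0.8783

0.878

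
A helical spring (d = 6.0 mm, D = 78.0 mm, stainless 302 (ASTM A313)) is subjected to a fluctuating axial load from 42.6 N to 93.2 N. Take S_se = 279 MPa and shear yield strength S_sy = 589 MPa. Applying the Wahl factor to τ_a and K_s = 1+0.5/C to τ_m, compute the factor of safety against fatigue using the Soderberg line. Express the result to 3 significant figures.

4.94

C = D/d = 78.0/6.0 = 13.0000; K_W = (4C−1)/(4C−4)+0.615/C = 1.1098; K_s = 1+0.5/C = 1.0385
F_a = (F_max−F_min)/2 = 25.3 N; F_m = (F_max+F_min)/2 = 67.9 N
τ_a = K_W·8F_aD/(πd³) = 1.1098 × 23.265 = 25.82 MPa
τ_m = K_s·8F_mD/(πd³) = 1.0385 × 62.438 = 64.84 MPa
Soderberg: 1/n_f = τ_a/S_se + τ_m/S_sy = 25.82/279 + 64.84/589 = 0.09254 + 0.11008 = 0.20263
n_f = 1/0.20263 = 4.935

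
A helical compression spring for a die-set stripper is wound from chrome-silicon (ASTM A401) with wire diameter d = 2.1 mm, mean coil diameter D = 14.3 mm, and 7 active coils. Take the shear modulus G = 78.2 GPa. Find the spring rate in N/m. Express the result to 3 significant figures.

k = Gd⁴/(8D³N_a) = (78.2×10³ × 2.1⁴) / (8 × 14.3³ × 7)
  = 1.52084e+06 / 163756 = 9.2873 N/mm = 9287.3 N/m

9290 N/m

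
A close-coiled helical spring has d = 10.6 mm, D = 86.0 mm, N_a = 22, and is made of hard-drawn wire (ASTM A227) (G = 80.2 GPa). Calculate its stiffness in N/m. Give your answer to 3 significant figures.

9040 N/m

k = Gd⁴/(8D³N_a) = (80.2×10³ × 10.6⁴) / (8 × 86.0³ × 22)
  = 1.01251e+09 / 1.11946e+08 = 9.0446 N/mm = 9044.6 N/m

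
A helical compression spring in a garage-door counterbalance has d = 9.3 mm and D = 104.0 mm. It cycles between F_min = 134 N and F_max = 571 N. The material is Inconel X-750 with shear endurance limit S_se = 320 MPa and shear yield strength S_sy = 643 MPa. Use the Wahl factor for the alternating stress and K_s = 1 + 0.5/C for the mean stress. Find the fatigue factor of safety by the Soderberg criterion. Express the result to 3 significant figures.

C = D/d = 104.0/9.3 = 11.1828; K_W = (4C−1)/(4C−4)+0.615/C = 1.1286; K_s = 1+0.5/C = 1.0447
F_a = (F_max−F_min)/2 = 218.5 N; F_m = (F_max+F_min)/2 = 352.5 N
τ_a = K_W·8F_aD/(πd³) = 1.1286 × 71.941 = 81.196 MPa
τ_m = K_s·8F_mD/(πd³) = 1.0447 × 116.06 = 121.25 MPa
Soderberg: 1/n_f = τ_a/S_se + τ_m/S_sy = 81.196/320 + 121.25/643 = 0.25374 + 0.18857 = 0.44231
n_f = 1/0.44231 = 2.261

2.26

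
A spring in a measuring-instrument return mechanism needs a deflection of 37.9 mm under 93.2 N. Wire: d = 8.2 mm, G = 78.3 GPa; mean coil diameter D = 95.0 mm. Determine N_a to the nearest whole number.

Required rate k = F/δ = 93.2/37.9 = 2.4591 N/mm
N_a = Gd⁴/(8D³k) = (78.3×10³ × 8.2⁴)/(8 × 95.0³ × 2.4591)
    = 3.54011e+08 / 1.6867e+07 = 20.99 → 21 coils

21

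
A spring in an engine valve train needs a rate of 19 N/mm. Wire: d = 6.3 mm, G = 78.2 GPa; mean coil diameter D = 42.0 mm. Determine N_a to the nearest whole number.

11

N_a = Gd⁴/(8D³k) = (78.2×10³ × 6.3⁴)/(8 × 42.0³ × 19)
    = 1.23188e+08 / 1.12614e+07 = 10.94 → 11 coils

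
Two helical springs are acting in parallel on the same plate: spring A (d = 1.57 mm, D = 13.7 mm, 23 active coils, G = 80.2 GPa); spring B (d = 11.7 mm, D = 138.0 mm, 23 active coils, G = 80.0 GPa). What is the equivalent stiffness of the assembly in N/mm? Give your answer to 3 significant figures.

4.13 N/mm

k_A = Gd⁴/(8D³N_a) = (80.2×10³)(1.57⁴)/(8·13.7³·23) = 1.0299 N/mm
k_B = Gd⁴/(8D³N_a) = (80.0×10³)(11.7⁴)/(8·138.0³·23) = 3.1001 N/mm
Parallel: k_eq = 1.0299 + 3.1001 = 4.13 N/mm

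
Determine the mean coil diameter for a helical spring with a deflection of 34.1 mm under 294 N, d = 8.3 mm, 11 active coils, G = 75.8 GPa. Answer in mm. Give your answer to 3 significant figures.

78.0 mm

Required rate k = F/δ = 294/34.1 = 8.6217 N/mm
D = (Gd⁴/(8N_a·k))^(1/3) = (75.8×10³·8.3⁴/(8·11·8.6217))^(1/3)
  = (474139)^(1/3) = 77.9774 mm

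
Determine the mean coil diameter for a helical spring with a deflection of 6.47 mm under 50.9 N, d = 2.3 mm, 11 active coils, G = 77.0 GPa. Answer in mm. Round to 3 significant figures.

14.6 mm

Required rate k = F/δ = 50.9/6.47 = 7.8671 N/mm
D = (Gd⁴/(8N_a·k))^(1/3) = (77.0×10³·2.3⁴/(8·11·7.8671))^(1/3)
  = (3112.48)^(1/3) = 14.6005 mm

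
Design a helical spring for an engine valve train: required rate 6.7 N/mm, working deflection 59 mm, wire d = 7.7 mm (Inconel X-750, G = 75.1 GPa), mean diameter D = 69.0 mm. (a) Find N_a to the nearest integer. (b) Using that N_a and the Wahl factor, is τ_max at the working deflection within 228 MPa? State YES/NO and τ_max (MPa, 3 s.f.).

(a) 15 coils; (b) YES, τ_max = 177 MPa

N_a = Gd⁴/(8D³k) = (75.1×10³)(7.7⁴)/(8·69.0³·6.7) = 14.99 → N_a = 15
Actual rate k = Gd⁴/(8D³·15) = 6.6969 N/mm
Working load F = kδ = 6.6969·59 = 395.12 N
C = 69.0/7.7 = 8.9610; K_W = (4C−1)/(4C−4)+0.615/C = 1.1628
τ_max = K_W·8FD/(πd³) = 1.1628·152.07 = 176.83 MPa
τ_max ≤ 228 MPa → acceptable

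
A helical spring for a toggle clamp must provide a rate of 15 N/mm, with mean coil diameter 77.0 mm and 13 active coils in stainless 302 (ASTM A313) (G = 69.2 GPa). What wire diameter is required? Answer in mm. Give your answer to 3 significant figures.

d = (8D³N_a·k / G)^(1/4) = (8·77.0³·13·15 / (69.2×10³))^0.25
  = (10292)^0.25 = 10.0722 mm

10.1 mm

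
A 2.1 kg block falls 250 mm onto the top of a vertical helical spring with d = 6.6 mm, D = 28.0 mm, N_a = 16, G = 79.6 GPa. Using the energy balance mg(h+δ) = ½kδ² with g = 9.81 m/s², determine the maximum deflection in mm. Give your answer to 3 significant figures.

k = Gd⁴/(8D³N_a) = (79.6×10³)(6.6⁴)/(8·28.0³·16) = 53.753 N/mm
W = mg = 2.1 × 9.81 = 20.601 N
½kδ² − Wδ − Wh = 0 → δ = (W + √(W² + 2kWh))/k
δ = (20.601 + √(424.4 + 553685))/53.753 = (20.601 + 744.39)/53.753 = 14.231 mm

14.2 mm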